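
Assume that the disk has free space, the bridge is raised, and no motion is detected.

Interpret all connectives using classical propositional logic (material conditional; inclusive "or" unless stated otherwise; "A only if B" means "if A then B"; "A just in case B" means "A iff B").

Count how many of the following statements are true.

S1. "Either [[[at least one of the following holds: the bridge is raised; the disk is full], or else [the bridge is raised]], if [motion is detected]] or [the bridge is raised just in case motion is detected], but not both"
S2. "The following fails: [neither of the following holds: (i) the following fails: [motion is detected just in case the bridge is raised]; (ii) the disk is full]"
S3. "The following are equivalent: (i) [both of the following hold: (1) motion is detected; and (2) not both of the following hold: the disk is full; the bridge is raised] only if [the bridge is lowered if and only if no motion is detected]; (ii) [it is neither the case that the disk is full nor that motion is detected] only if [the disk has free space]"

Let R = "motion is detected" (False), Q = "the bridge is raised" (True), P = "the disk is full" (False).

S1: In symbols: (R -> ((Q or P) or Q)) xor (Q iff R)

Q or P = True or False = True
(Q or P) or Q = True or True = True
R -> ((Q or P) or Q) = False -> True = True
Q iff R = True iff False = False
(R -> ((Q or P) or Q)) xor (Q iff R) = True xor False = True
Thus S1 is true.

S2: In symbols: not (not (R iff Q) nor P)

R iff Q = False iff True = False
not (R iff Q) = not False = True
not (R iff Q) nor P = True nor False = False
not (not (R iff Q) nor P) = not False = True
Thus S2 is true.

S3: Formalization: ((R and (P nand Q)) -> (not Q iff not R)) iff ((P nor R) -> not P)

P nand Q = False nand True = True
R and (P nand Q) = False and True = False
not Q = not True = False
not R = not False = True
not Q iff not R = False iff True = False
(R and (P nand Q)) -> (not Q iff not R) = False -> False = True
P nor R = False nor False = True
not P = not False = True
(P nor R) -> not P = True -> True = True
((R and (P nand Q)) -> (not Q iff not R)) iff ((P nor R) -> not P) = True iff True = True
Hence S3 is true.

True statements: 3 (S1, S2, S3).

3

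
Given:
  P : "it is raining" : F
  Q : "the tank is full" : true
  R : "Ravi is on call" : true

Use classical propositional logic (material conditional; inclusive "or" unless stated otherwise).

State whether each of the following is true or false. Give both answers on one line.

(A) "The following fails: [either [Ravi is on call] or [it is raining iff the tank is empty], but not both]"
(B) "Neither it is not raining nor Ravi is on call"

(A) true, (B) false

(A): In symbols: ¬(R ⊕ (P ↔ ¬Q))

¬Q = ¬T = F
P ↔ ¬Q = F ↔ F = T
R ⊕ (P ↔ ¬Q) = T ⊕ T = F
¬(R ⊕ (P ↔ ¬Q)) = ¬F = T
Thus (A) is true.

(B): Formalization: ¬P ↓ R

¬P = ¬F = T
¬P ↓ R = T ↓ T = F
Thus (B) is false.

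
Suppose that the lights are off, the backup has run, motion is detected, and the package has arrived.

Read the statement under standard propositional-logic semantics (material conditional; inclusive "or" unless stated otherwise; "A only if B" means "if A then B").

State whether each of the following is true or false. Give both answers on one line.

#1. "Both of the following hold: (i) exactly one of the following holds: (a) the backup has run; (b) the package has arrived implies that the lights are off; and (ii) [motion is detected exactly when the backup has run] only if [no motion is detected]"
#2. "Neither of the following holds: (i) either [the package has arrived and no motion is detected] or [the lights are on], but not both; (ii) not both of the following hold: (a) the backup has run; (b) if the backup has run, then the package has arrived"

Let Q = "the backup has run" (T), S = "the package has arrived" (T), P = "the lights are on" (F), R = "motion is detected" (T).

#1: In symbols: (Q xor (S -> ~P)) & ((R <-> Q) -> ~R)

~P = ~F = T
S -> ~P = T -> T = T
Q xor (S -> ~P) = T xor T = F
R <-> Q = T <-> T = T
~R = ~T = F
(R <-> Q) -> ~R = T -> F = F
(Q xor (S -> ~P)) & ((R <-> Q) -> ~R) = F & F = F
Hence #1 is false.

#2: This is ((S & ~R) xor P) nor (Q nand (Q -> S)).

~R = ~T = F
S & ~R = T & F = F
(S & ~R) xor P = F xor F = F
Q -> S = T -> T = T
Q nand (Q -> S) = T nand T = F
((S & ~R) xor P) nor (Q nand (Q -> S)) = F nor F = T
Thus #2 is true.

#1 F; #2 T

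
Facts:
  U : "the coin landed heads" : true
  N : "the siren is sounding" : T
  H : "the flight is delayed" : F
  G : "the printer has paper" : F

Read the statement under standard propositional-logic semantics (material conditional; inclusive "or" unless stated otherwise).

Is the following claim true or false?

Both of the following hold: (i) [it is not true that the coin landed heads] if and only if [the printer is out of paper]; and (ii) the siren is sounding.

False

Values: U=T, G=F, N=T.
Parsed as (¬U ↔ ¬G) ∧ N

¬U = ¬T = F
¬G = ¬F = T
¬U ↔ ¬G = F ↔ T = F
(¬U ↔ ¬G) ∧ N = F ∧ T = F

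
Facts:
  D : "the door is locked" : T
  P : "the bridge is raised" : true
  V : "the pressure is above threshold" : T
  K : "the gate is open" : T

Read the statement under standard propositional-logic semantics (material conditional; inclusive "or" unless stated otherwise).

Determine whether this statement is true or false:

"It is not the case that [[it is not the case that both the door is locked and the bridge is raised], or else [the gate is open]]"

False.

Formalization: not ((D nand P) or K)

D nand P = True nand True = False
(D nand P) or K = False or True = True
not ((D nand P) or K) = not True = False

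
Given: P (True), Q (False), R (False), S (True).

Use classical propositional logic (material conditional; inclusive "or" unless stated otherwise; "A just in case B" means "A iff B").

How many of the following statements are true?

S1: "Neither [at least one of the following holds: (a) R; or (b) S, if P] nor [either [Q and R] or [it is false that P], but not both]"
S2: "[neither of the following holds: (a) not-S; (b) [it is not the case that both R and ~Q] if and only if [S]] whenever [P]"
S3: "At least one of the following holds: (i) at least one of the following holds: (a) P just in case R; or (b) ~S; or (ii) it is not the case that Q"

1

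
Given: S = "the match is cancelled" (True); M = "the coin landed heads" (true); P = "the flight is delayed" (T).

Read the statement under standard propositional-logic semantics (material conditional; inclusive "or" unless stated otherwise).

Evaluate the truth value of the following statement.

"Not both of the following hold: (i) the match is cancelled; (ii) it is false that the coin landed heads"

True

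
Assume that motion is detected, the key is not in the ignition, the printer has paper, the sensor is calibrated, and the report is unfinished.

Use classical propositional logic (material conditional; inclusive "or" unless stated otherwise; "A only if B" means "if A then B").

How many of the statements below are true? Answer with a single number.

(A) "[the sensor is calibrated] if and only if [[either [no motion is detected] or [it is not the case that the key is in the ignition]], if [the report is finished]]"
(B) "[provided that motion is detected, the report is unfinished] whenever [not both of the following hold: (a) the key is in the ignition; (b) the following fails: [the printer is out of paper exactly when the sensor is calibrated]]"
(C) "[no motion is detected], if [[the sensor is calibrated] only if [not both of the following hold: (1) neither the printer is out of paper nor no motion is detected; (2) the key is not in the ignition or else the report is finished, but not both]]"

3

Let H = "the sensor is calibrated" (True), W = "the report is finished" (False), G = "motion is detected" (True), D = "the key is in the ignition" (False), P = "the printer has paper" (True).

(A): Parsed as H iff (W -> (not G or not D))

not G = not True = False
not D = not False = True
not G or not D = False or True = True
W -> (not G or not D) = False -> True = True
H iff (W -> (not G or not D)) = True iff True = True
Thus (A) is true.

(B): Parsed as (D nand not (not P iff H)) -> (G -> not W)

not P = not True = False
not P iff H = False iff True = False
not (not P iff H) = not False = True
D nand not (not P iff H) = False nand True = True
not W = not False = True
G -> not W = True -> True = True
(D nand not (not P iff H)) -> (G -> not W) = True -> True = True
So (B) is true.

(C): Formalization: (H -> ((not P nor not G) nand (not D xor W))) -> not G

not P = not True = False
not G = not True = False
not P nor not G = False nor False = True
not D = not False = True
not D xor W = True xor False = True
(not P nor not G) nand (not D xor W) = True nand True = False
H -> ((not P nor not G) nand (not D xor W)) = True -> False = False
not G = not True = False
(H -> ((not P nor not G) nand (not D xor W))) -> not G = False -> False = True
So (C) is true.

True statements: 3.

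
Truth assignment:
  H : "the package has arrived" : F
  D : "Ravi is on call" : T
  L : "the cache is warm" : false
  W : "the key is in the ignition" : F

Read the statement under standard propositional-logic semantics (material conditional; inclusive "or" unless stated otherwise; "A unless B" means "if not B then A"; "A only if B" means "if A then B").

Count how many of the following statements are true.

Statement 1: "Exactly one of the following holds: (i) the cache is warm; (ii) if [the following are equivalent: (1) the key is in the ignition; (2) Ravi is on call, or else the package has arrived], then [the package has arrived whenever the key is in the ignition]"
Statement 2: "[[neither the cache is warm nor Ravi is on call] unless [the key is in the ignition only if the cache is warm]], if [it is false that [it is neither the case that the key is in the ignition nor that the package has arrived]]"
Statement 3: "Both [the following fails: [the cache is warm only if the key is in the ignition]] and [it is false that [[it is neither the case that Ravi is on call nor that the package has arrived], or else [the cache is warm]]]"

2

Statement 1: Parsed as L xor ((W iff (D or H)) -> (W -> H))

D or H = True or False = True
W iff (D or H) = False iff True = False
W -> H = False -> False = True
(W iff (D or H)) -> (W -> H) = False -> True = True
L xor ((W iff (D or H)) -> (W -> H)) = False xor True = True
Thus Statement 1 is true.

Statement 2: Parsed as not (W nor H) -> ((L nor D) or (W -> L))

W nor H = False nor False = True
not (W nor H) = not True = False
L nor D = False nor True = False
W -> L = False -> False = True
(L nor D) or (W -> L) = False or True = True
not (W nor H) -> ((L nor D) or (W -> L)) = False -> True = True
Thus Statement 2 is true.

Statement 3: This is not (L -> W) and not ((D nor H) or L).

L -> W = False -> False = True
not (L -> W) = not True = False
D nor H = True nor False = False
(D nor H) or L = False or False = False
not ((D nor H) or L) = not False = True
not (L -> W) and not ((D nor H) or L) = False and True = False
So Statement 3 is false.

Count: 2.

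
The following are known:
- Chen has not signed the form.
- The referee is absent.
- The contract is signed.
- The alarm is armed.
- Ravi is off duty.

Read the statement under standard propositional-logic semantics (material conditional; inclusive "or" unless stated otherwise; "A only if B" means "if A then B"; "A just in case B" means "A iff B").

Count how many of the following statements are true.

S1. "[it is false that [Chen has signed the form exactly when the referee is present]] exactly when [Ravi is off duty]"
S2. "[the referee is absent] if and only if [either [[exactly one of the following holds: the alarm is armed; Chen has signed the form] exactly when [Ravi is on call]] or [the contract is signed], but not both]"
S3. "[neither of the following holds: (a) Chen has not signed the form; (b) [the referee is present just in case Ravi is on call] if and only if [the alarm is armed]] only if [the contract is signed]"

2

Let M = "Chen has signed the form" (F), K = "the referee is present" (F), L = "Ravi is on call" (F), U = "the alarm is armed" (T), S = "the contract is signed" (T).

S1: This is ~(M <-> K) <-> ~L.

M <-> K = F <-> F = T
~(M <-> K) = ~T = F
~L = ~F = T
~(M <-> K) <-> ~L = F <-> T = F
Thus S1 is false.

S2: Parsed as ~K <-> (((U xor M) <-> L) xor S)

~K = ~F = T
U xor M = T xor F = T
(U xor M) <-> L = T <-> F = F
((U xor M) <-> L) xor S = F xor T = T
~K <-> (((U xor M) <-> L) xor S) = T <-> T = T
So S2 is true.

S3: This is (~M nor ((K <-> L) <-> U)) -> S.

~M = ~F = T
K <-> L = F <-> F = T
(K <-> L) <-> U = T <-> T = T
~M nor ((K <-> L) <-> U) = T nor T = F
(~M nor ((K <-> L) <-> U)) -> S = F -> T = T
Hence S3 is true.

Count: 2.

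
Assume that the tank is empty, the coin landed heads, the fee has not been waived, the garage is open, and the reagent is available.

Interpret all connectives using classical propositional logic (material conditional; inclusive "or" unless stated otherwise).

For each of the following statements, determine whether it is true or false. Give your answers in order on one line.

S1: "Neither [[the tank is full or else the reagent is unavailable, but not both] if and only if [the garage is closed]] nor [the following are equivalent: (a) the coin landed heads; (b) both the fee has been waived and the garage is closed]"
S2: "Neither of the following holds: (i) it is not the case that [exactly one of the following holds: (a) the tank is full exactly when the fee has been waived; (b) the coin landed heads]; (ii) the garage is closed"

S1 false / S2 false

Let P = "the tank is full" (F), U = "the reagent is available" (T), S = "the garage is closed" (F), Q = "the coin landed heads" (T), R = "the fee has been waived" (F).

S1: Formalization: ((P xor ~U) <-> S) nor (Q <-> (R & S))

~U = ~T = F
P xor ~U = F xor F = F
(P xor ~U) <-> S = F <-> F = T
R & S = F & F = F
Q <-> (R & S) = T <-> F = F
((P xor ~U) <-> S) nor (Q <-> (R & S)) = T nor F = F
Thus S1 is false.

S2: Formalization: ~((P <-> R) xor Q) nor S

P <-> R = F <-> F = T
(P <-> R) xor Q = T xor T = F
~((P <-> R) xor Q) = ~F = T
~((P <-> R) xor Q) nor S = T nor F = F
Thus S2 is false.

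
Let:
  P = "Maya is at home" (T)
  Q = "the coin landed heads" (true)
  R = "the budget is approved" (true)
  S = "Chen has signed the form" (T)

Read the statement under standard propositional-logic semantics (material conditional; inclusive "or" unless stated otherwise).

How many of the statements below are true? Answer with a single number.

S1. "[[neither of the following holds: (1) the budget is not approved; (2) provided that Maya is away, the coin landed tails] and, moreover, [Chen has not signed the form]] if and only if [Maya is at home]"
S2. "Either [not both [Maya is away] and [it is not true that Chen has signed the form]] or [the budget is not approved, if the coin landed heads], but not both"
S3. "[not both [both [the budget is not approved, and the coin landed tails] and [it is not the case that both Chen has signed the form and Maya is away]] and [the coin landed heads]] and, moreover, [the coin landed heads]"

S1: In symbols: ((~R nor (~P -> ~Q)) & ~S) <-> P

~R = ~T = F
~P = ~T = F
~Q = ~T = F
~P -> ~Q = F -> F = T
~R nor (~P -> ~Q) = F nor T = F
~S = ~T = F
(~R nor (~P -> ~Q)) & ~S = F & F = F
((~R nor (~P -> ~Q)) & ~S) <-> P = F <-> T = F
So S1 is false.

S2: Formalization: (~P nand ~S) xor (Q -> ~R)

~P = ~T = F
~S = ~T = F
~P nand ~S = F nand F = T
~R = ~T = F
Q -> ~R = T -> F = F
(~P nand ~S) xor (Q -> ~R) = T xor F = T
Thus S2 is true.

S3: This is (((~R & ~Q) & (S nand ~P)) nand Q) & Q.

~R = ~T = F
~Q = ~T = F
~R & ~Q = F & F = F
~P = ~T = F
S nand ~P = T nand F = T
(~R & ~Q) & (S nand ~P) = F & T = F
((~R & ~Q) & (S nand ~P)) nand Q = F nand T = T
(((~R & ~Q) & (S nand ~P)) nand Q) & Q = T & T = T
Thus S3 is true.

True statements: 2 (S2, S3).

2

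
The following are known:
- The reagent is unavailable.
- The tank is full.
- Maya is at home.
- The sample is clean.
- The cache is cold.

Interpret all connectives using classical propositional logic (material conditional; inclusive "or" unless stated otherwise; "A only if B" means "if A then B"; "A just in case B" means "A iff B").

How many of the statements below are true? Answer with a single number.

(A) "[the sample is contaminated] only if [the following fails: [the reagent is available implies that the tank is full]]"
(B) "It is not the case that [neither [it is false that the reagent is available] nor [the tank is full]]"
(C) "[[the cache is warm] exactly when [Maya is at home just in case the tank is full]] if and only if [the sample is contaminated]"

3

Let G = "the sample is contaminated" (False), P = "the reagent is available" (False), D = "the tank is full" (True), H = "the cache is warm" (False), M = "Maya is at home" (True).

(A): Parsed as G -> not (P -> D)

P -> D = False -> True = True
not (P -> D) = not True = False
G -> not (P -> D) = False -> False = True
Thus (A) is true.

(B): Parsed as not (not P nor D)

not P = not False = True
not P nor D = True nor True = False
not (not P nor D) = not False = True
So (B) is true.

(C): In symbols: (H iff (M iff D)) iff G

M iff D = True iff True = True
H iff (M iff D) = False iff True = False
(H iff (M iff D)) iff G = False iff False = True
So (C) is true.

True statements: 3.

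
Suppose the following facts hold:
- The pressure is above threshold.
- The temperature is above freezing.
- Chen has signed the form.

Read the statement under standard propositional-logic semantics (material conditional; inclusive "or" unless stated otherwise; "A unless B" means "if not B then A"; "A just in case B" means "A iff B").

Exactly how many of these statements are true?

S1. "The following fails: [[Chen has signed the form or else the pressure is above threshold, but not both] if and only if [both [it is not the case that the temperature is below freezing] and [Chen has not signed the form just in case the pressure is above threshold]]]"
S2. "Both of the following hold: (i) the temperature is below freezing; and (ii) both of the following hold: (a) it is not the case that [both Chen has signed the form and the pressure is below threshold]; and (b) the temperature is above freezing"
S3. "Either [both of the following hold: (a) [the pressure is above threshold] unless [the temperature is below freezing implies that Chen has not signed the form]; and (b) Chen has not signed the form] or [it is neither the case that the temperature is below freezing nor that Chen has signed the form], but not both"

0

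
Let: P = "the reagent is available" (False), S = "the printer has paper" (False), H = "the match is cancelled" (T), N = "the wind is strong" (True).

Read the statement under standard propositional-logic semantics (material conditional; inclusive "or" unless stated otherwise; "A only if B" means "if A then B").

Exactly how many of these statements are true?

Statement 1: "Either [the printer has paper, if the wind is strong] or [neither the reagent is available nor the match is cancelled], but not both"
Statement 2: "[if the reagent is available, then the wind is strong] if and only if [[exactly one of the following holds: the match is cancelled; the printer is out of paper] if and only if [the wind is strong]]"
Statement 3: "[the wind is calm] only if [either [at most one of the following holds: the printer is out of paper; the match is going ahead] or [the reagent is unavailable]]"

1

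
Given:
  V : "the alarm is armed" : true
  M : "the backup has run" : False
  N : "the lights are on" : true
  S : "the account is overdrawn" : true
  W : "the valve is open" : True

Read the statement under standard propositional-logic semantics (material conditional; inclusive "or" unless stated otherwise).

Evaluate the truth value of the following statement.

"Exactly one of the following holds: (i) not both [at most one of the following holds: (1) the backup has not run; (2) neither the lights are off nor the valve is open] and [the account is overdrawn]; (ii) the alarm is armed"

true

Formalization: ((not M nand (not N nor W)) nand S) xor V

not M = not False = True
not N = not True = False
not N nor W = False nor True = False
not M nand (not N nor W) = True nand False = True
(not M nand (not N nor W)) nand S = True nand True = False
((not M nand (not N nor W)) nand S) xor V = False xor True = True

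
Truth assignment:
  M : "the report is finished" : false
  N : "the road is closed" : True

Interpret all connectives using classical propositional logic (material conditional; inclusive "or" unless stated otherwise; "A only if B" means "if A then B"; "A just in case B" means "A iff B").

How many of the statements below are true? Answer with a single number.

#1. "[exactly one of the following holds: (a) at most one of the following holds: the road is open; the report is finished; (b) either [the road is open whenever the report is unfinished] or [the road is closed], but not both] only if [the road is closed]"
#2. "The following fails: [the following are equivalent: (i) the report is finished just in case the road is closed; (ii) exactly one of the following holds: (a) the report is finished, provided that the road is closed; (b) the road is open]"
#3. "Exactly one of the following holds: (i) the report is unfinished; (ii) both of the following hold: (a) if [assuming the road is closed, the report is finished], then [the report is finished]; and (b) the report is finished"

2

#1: Parsed as ((~N nand M) xor ((~M -> ~N) xor N)) -> N

~N = ~T = F
~N nand M = F nand F = T
~M = ~F = T
~N = ~T = F
~M -> ~N = T -> F = F
(~M -> ~N) xor N = F xor T = T
(~N nand M) xor ((~M -> ~N) xor N) = T xor T = F
((~N nand M) xor ((~M -> ~N) xor N)) -> N = F -> T = T
Thus #1 is true.

#2: Formalization: ~((M <-> N) <-> ((N -> M) xor ~N))

M <-> N = F <-> T = F
N -> M = T -> F = F
~N = ~T = F
(N -> M) xor ~N = F xor F = F
(M <-> N) <-> ((N -> M) xor ~N) = F <-> F = T
~((M <-> N) <-> ((N -> M) xor ~N)) = ~T = F
So #2 is false.

#3: Parsed as ~M xor (((N -> M) -> M) & M)

~M = ~F = T
N -> M = T -> F = F
(N -> M) -> M = F -> F = T
((N -> M) -> M) & M = T & F = F
~M xor (((N -> M) -> M) & M) = T xor F = T
Thus #3 is true.

2 of the 3 statements are true.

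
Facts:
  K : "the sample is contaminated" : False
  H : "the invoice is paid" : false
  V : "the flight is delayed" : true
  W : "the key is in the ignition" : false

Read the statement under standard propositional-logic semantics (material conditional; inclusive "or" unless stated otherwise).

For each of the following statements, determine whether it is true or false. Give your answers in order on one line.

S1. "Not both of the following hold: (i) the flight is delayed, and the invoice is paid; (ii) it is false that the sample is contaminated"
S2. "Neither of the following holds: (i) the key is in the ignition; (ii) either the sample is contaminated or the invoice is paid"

S1 true; S2 true

S1: This is (V & H) nand ~K.

V & H = T & F = F
~K = ~F = T
(V & H) nand ~K = F nand T = T
Thus S1 is true.

S2: This is W nor (K | H).

K | H = F | F = F
W nor (K | H) = F nor F = T
Thus S2 is true.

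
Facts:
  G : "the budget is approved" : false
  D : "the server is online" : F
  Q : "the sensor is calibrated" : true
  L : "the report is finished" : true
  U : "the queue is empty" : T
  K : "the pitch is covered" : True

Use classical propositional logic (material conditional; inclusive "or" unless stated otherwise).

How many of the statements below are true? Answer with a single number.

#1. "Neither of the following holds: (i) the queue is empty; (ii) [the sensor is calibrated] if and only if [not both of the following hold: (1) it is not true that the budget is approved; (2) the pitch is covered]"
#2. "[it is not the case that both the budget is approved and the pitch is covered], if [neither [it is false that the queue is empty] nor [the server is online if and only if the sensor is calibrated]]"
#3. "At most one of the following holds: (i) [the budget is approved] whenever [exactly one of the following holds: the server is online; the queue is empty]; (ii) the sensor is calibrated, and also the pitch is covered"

#1: This is U nor (Q <-> (~G nand K)).

~G = ~F = T
~G nand K = T nand T = F
Q <-> (~G nand K) = T <-> F = F
U nor (Q <-> (~G nand K)) = T nor F = F
So #1 is false.

#2: This is (~U nor (D <-> Q)) -> (G nand K).

~U = ~T = F
D <-> Q = F <-> T = F
~U nor (D <-> Q) = F nor F = T
G nand K = F nand T = T
(~U nor (D <-> Q)) -> (G nand K) = T -> T = T
So #2 is true.

#3: This is ((D xor U) -> G) nand (Q & K).

D xor U = F xor T = T
(D xor U) -> G = T -> F = F
Q & K = T & T = T
((D xor U) -> G) nand (Q & K) = F nand T = T
So #3 is true.

Count: 2.

2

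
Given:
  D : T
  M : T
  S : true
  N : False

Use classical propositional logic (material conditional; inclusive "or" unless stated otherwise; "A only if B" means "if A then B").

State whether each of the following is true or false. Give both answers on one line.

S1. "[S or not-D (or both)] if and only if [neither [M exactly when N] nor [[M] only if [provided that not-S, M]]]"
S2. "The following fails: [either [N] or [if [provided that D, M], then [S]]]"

S1 F, S2 F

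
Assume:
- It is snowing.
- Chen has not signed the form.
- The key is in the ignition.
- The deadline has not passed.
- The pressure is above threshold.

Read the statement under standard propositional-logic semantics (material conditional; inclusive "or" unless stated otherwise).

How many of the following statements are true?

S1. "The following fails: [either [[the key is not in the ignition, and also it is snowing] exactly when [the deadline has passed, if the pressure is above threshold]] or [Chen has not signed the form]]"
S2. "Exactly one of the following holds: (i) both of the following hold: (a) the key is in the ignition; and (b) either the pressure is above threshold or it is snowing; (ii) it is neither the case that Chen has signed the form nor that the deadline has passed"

Let K = "the key is in the ignition" (True), U = "it is snowing" (True), R = "the pressure is above threshold" (True), N = "the deadline has passed" (False), H = "Chen has signed the form" (False).

S1: In symbols: not (((not K and U) iff (R -> N)) or not H)

not K = not True = False
not K and U = False and True = False
R -> N = True -> False = False
(not K and U) iff (R -> N) = False iff False = True
not H = not False = True
((not K and U) iff (R -> N)) or not H = True or True = True
not (((not K and U) iff (R -> N)) or not H) = not True = False
So S1 is false.

S2: In symbols: (K and (R or U)) xor (H nor N)

R or U = True or True = True
K and (R or U) = True and True = True
H nor N = False nor False = True
(K and (R or U)) xor (H nor N) = True xor True = False
Thus S2 is false.

0 of the 2 statements are true (none).

0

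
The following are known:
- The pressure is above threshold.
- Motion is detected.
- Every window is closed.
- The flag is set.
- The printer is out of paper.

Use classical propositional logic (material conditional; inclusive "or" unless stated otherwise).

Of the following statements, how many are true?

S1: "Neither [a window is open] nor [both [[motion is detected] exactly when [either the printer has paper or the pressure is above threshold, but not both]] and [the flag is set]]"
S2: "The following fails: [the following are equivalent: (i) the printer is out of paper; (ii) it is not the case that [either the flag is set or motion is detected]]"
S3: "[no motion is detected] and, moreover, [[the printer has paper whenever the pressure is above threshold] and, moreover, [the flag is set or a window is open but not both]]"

Let R = "a window is open" (False), Q = "motion is detected" (True), U = "the printer has paper" (False), P = "the pressure is above threshold" (True), S = "the flag is set" (True).

S1: In symbols: R nor ((Q iff (U xor P)) and S)

U xor P = False xor True = True
Q iff (U xor P) = True iff True = True
(Q iff (U xor P)) and S = True and True = True
R nor ((Q iff (U xor P)) and S) = False nor True = False
So S1 is false.

S2: In symbols: not (not U iff not (S or Q))

not U = not False = True
S or Q = True or True = True
not (S or Q) = not True = False
not U iff not (S or Q) = True iff False = False
not (not U iff not (S or Q)) = not False = True
So S2 is true.

S3: This is not Q and ((P -> U) and (S xor R)).

not Q = not True = False
P -> U = True -> False = False
S xor R = True xor False = True
(P -> U) and (S xor R) = False and True = False
not Q and ((P -> U) and (S xor R)) = False and False = False
Hence S3 is false.

True statements: 1.

1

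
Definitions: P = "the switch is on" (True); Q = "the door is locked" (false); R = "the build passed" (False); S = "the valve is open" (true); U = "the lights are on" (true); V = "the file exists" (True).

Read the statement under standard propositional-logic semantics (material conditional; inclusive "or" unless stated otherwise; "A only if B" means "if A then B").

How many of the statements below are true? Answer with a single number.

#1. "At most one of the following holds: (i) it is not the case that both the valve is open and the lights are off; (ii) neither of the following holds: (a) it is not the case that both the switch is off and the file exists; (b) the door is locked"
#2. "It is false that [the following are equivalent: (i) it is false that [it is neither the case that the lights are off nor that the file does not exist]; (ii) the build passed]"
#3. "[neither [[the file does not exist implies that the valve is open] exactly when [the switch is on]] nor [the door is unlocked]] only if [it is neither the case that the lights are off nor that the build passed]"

#1: This is (S nand ~U) nand ((~P nand V) nor Q).

~U = ~T = F
S nand ~U = T nand F = T
~P = ~T = F
~P nand V = F nand T = T
(~P nand V) nor Q = T nor F = F
(S nand ~U) nand ((~P nand V) nor Q) = T nand F = T
So #1 is true.

#2: Formalization: ~(~(~U nor ~V) <-> R)

~U = ~T = F
~V = ~T = F
~U nor ~V = F nor F = T
~(~U nor ~V) = ~T = F
~(~U nor ~V) <-> R = F <-> F = T
~(~(~U nor ~V) <-> R) = ~T = F
Hence #2 is false.

#3: Formalization: (((~V -> S) <-> P) nor ~Q) -> (~U nor R)

~V = ~T = F
~V -> S = F -> T = T
(~V -> S) <-> P = T <-> T = T
~Q = ~F = T
((~V -> S) <-> P) nor ~Q = T nor T = F
~U = ~T = F
~U nor R = F nor F = T
(((~V -> S) <-> P) nor ~Q) -> (~U nor R) = F -> T = T
Thus #3 is true.

True statements: 2 (#1, #3).

2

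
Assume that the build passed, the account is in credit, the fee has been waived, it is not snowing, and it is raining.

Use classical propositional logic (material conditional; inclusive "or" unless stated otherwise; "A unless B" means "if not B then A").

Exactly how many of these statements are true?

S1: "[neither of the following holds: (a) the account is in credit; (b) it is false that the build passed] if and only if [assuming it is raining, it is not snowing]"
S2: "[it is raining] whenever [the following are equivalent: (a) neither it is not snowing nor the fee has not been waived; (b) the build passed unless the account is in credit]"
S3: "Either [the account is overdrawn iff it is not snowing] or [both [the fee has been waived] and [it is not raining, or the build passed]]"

Let Q = "the account is overdrawn" (False), M = "the build passed" (True), U = "it is raining" (True), P = "it is snowing" (False), R = "the fee has been waived" (True).

S1: Formalization: (not Q nor not M) iff (U -> not P)

not Q = not False = True
not M = not True = False
not Q nor not M = True nor False = False
not P = not False = True
U -> not P = True -> True = True
(not Q nor not M) iff (U -> not P) = False iff True = False
Hence S1 is false.

S2: Formalization: ((not P nor not R) iff (M or not Q)) -> U

not P = not False = True
not R = not True = False
not P nor not R = True nor False = False
not Q = not False = True
M or not Q = True or True = True
(not P nor not R) iff (M or not Q) = False iff True = False
((not P nor not R) iff (M or not Q)) -> U = False -> True = True
So S2 is true.

S3: Parsed as (Q iff not P) or (R and (not U or M))

not P = not False = True
Q iff not P = False iff True = False
not U = not True = False
not U or M = False or True = True
R and (not U or M) = True and True = True
(Q iff not P) or (R and (not U or M)) = False or True = True
So S3 is true.

Count: 2.

2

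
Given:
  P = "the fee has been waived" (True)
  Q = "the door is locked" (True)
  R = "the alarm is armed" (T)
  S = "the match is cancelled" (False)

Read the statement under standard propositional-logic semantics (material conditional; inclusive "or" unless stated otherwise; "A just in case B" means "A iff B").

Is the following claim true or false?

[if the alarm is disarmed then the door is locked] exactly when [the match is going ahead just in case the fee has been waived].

True.

Values: R=T, Q=T, S=F, P=T.
This is (¬R → Q) ↔ (¬S ↔ P).

¬R = ¬T = F
¬R → Q = F → T = T
¬S = ¬F = T
¬S ↔ P = T ↔ T = T
(¬R → Q) ↔ (¬S ↔ P) = T ↔ T = T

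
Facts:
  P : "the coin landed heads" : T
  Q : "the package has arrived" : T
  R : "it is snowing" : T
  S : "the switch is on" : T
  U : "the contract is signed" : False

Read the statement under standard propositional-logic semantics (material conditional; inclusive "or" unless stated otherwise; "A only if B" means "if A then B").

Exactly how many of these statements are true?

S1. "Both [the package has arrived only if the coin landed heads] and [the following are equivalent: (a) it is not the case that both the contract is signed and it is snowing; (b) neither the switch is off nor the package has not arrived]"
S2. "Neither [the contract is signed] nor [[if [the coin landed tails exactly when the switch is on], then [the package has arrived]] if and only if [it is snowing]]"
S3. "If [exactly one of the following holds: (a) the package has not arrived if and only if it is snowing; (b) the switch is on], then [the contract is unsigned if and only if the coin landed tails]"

S1: Formalization: (Q → P) ∧ ((U ↑ R) ↔ (¬S ↓ ¬Q))

Q → P = T → T = T
U ↑ R = F ↑ T = T
¬S = ¬T = F
¬Q = ¬T = F
¬S ↓ ¬Q = F ↓ F = T
(U ↑ R) ↔ (¬S ↓ ¬Q) = T ↔ T = T
(Q → P) ∧ ((U ↑ R) ↔ (¬S ↓ ¬Q)) = T ∧ T = T
Hence S1 is true.

S2: Formalization: U ↓ (((¬P ↔ S) → Q) ↔ R)

¬P = ¬T = F
¬P ↔ S = F ↔ T = F
(¬P ↔ S) → Q = F → T = T
((¬P ↔ S) → Q) ↔ R = T ↔ T = T
U ↓ (((¬P ↔ S) → Q) ↔ R) = F ↓ T = F
Thus S2 is false.

S3: Parsed as ((¬Q ↔ R) ⊕ S) → (¬U ↔ ¬P)

¬Q = ¬T = F
¬Q ↔ R = F ↔ T = F
(¬Q ↔ R) ⊕ S = F ⊕ T = T
¬U = ¬F = T
¬P = ¬T = F
¬U ↔ ¬P = T ↔ F = F
((¬Q ↔ R) ⊕ S) → (¬U ↔ ¬P) = T → F = F
So S3 is false.

Count: 1.

1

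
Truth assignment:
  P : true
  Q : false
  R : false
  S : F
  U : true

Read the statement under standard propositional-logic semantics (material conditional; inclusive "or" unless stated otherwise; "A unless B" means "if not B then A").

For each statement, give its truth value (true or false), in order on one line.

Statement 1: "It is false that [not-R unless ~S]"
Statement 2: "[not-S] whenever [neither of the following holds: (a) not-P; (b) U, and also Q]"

Statement 1 False; Statement 2 True

Statement 1: In symbols: ~(~R | ~S)

~R = ~F = T
~S = ~F = T
~R | ~S = T | T = T
~(~R | ~S) = ~T = F
So Statement 1 is false.

Statement 2: Parsed as (~P nor (U & Q)) -> ~S

~P = ~T = F
U & Q = T & F = F
~P nor (U & Q) = F nor F = T
~S = ~F = T
(~P nor (U & Q)) -> ~S = T -> T = T
Thus Statement 2 is true.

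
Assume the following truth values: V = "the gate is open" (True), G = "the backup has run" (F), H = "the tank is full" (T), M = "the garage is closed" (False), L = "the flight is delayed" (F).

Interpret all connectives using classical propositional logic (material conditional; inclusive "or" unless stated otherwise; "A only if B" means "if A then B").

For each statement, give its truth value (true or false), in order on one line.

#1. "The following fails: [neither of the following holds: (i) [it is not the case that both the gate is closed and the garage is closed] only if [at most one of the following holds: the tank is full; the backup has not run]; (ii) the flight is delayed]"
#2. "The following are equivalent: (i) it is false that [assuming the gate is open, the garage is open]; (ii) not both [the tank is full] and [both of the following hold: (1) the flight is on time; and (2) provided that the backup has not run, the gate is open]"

#1 F, #2 T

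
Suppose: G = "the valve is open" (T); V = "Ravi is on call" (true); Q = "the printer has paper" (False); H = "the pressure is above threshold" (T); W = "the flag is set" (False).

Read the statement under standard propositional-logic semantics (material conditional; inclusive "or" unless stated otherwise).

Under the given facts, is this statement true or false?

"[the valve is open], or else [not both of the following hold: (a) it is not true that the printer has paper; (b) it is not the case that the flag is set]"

This is G | (~Q nand ~W).

~Q = ~F = T
~W = ~F = T
~Q nand ~W = T nand T = F
G | (~Q nand ~W) = T | F = T

true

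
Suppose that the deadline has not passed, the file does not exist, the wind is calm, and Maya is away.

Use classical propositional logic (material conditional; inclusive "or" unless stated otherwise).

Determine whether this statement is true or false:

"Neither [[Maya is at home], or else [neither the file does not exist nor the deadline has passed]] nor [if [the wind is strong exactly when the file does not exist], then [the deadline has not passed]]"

Let S = "Maya is at home" (False), Q = "the file exists" (False), P = "the deadline has passed" (False), R = "the wind is strong" (False).
Formalization: (S or (not Q nor P)) nor ((R iff not Q) -> not P)

not Q = not False = True
not Q nor P = True nor False = False
S or (not Q nor P) = False or False = False
not Q = not False = True
R iff not Q = False iff True = False
not P = not False = True
(R iff not Q) -> not P = False -> True = True
(S or (not Q nor P)) nor ((R iff not Q) -> not P) = False nor True = False

False.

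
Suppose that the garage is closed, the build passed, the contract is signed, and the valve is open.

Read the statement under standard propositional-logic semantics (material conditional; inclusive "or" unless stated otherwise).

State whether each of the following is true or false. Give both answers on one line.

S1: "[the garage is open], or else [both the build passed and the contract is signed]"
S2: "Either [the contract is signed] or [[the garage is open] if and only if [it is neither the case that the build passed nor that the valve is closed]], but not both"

S1 true, S2 false

Let P = "the garage is closed" (T), Q = "the build passed" (T), R = "the contract is signed" (T), S = "the valve is open" (T).

S1: In symbols: ¬P ∨ (Q ∧ R)

¬P = ¬T = F
Q ∧ R = T ∧ T = T
¬P ∨ (Q ∧ R) = F ∨ T = T
Thus S1 is true.

S2: Parsed as R ⊕ (¬P ↔ (Q ↓ ¬S))

¬P = ¬T = F
¬S = ¬T = F
Q ↓ ¬S = T ↓ F = F
¬P ↔ (Q ↓ ¬S) = F ↔ F = T
R ⊕ (¬P ↔ (Q ↓ ¬S)) = T ⊕ T = F
Hence S2 is false.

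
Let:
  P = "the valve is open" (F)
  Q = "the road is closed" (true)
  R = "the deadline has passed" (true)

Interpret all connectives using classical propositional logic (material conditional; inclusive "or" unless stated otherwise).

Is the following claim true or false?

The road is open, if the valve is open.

true

Formalization: P → ¬Q

¬Q = ¬T = F
P → ¬Q = F → F = T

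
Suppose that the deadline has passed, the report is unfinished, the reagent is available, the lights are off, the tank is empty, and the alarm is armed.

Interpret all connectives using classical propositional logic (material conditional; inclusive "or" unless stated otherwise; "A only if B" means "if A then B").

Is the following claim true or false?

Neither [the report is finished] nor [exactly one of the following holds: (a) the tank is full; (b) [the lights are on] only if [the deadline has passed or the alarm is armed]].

False.

Let G = "the report is finished" (F), P = "the tank is full" (F), L = "the lights are on" (F), Q = "the deadline has passed" (T), N = "the alarm is armed" (T).
Formalization: G ↓ (P ⊕ (L → (Q ∨ N)))

Q ∨ N = T ∨ T = T
L → (Q ∨ N) = F → T = T
P ⊕ (L → (Q ∨ N)) = F ⊕ T = T
G ↓ (P ⊕ (L → (Q ∨ N))) = F ↓ T = F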